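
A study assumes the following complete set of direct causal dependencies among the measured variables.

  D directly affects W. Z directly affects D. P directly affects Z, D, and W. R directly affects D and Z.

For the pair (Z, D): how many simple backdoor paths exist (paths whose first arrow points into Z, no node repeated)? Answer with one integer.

A backdoor path from Z to D is any simple undirected path whose first edge points into Z (i.e. leaves Z via a parent).
Parents of Z: {P, R}.
Enumerating:
  P1: Z <- P -> D
  P2: Z <- P -> W <- D
  P3: Z <- R -> D
That exhausts the simple backdoor paths. Count: 3.

3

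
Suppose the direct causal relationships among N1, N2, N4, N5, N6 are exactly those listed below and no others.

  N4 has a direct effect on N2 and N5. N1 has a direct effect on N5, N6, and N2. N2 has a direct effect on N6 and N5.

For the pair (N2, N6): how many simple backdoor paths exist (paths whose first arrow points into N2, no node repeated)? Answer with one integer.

2

A backdoor path from N2 to N6 is any simple undirected path whose first edge points into N2 (i.e. leaves N2 via a parent).
Parents of N2: {N1, N4}.
Enumerating:
  P1: N2 <- N1 -> N6
  P2: N2 <- N4 -> N5 <- N1 -> N6
That exhausts the simple backdoor paths. Count: 2.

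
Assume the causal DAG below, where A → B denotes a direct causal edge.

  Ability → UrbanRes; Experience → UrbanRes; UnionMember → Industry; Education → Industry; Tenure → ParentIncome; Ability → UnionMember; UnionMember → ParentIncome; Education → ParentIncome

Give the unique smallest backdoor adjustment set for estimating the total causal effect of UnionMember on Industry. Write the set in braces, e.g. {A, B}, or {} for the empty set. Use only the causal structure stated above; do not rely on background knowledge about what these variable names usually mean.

Variables eligible for adjustment (non-descendants of UnionMember, excluding UnionMember and Industry): {Ability, Education, Experience, Tenure, UrbanRes}.
Backdoor paths from UnionMember to Industry:
  (none)
With no backdoor paths the empty set already satisfies the criterion, and it is trivially minimal.

{}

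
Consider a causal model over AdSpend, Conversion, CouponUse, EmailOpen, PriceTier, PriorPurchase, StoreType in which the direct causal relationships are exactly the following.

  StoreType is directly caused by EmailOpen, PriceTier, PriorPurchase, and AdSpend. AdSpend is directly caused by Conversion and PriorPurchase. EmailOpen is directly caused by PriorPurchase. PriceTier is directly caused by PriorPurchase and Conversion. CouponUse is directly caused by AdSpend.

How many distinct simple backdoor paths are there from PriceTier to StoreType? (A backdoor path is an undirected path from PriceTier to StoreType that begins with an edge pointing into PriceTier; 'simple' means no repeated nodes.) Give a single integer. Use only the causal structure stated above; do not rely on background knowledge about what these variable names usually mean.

6

A backdoor path from PriceTier to StoreType is any simple undirected path whose first edge points into PriceTier (i.e. leaves PriceTier via a parent).
Parents of PriceTier: {Conversion, PriorPurchase}.
Enumerating:
  P1: PriceTier <- Conversion -> AdSpend <- PriorPurchase -> EmailOpen -> StoreType
  P2: PriceTier <- Conversion -> AdSpend <- PriorPurchase -> StoreType
  P3: PriceTier <- Conversion -> AdSpend -> StoreType
  P4: PriceTier <- PriorPurchase -> AdSpend -> StoreType
  P5: PriceTier <- PriorPurchase -> EmailOpen -> StoreType
  P6: PriceTier <- PriorPurchase -> StoreType
That exhausts the simple backdoor paths. Count: 6.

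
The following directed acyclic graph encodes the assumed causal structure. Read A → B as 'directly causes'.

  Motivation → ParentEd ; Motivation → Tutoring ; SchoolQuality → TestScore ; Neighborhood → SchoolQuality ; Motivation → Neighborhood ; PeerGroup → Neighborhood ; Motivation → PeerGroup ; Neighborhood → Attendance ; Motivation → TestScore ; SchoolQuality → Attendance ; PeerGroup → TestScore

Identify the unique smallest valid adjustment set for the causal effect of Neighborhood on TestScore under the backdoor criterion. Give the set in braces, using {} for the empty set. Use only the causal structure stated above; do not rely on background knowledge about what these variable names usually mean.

Variables eligible for adjustment (non-descendants of Neighborhood, excluding Neighborhood and TestScore): {Motivation, ParentEd, PeerGroup, Tutoring}.
Backdoor paths from Neighborhood to TestScore:
  P1: Neighborhood <- Motivation -> PeerGroup -> TestScore
  P2: Neighborhood <- Motivation -> TestScore
  P3: Neighborhood <- PeerGroup <- Motivation -> TestScore
  P4: Neighborhood <- PeerGroup -> TestScore
The empty set is not sufficient: P1 (Neighborhood <- Motivation -> PeerGroup -> TestScore) has no collider blocking it and no conditioned non-collider, so it is open.
Try {Motivation, PeerGroup}:
  P1: blocked at fork node Motivation ∈ conditioning set.
  P2: blocked at fork node Motivation ∈ conditioning set.
  P3: blocked at chain node PeerGroup ∈ conditioning set.
  P4: blocked at fork node PeerGroup ∈ conditioning set.
{Motivation, PeerGroup} contains no descendant of Neighborhood and blocks every backdoor path.
Every element of {Motivation, PeerGroup} is needed (dropping Motivation leaves P2 open; dropping PeerGroup leaves P4 open), so no proper subset is valid.
Among all size-2 subsets of the eligible variables, only {Motivation, PeerGroup} blocks every backdoor path, so it is the unique smallest valid adjustment set.

{Motivation, PeerGroup}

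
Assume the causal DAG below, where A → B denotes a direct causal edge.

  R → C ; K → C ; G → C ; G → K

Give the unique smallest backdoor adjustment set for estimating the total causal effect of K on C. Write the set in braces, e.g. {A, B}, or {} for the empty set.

{G}

Variables eligible for adjustment (non-descendants of K, excluding K and C): {G, R}.
Backdoor paths from K to C:
  P1: K <- G -> C
The empty set is not sufficient: P1 (K <- G -> C) has no collider blocking it and no conditioned non-collider, so it is open.
Try {G}:
  P1: blocked at fork node G ∈ conditioning set.
{G} contains no descendant of K and blocks every backdoor path.
No other singleton works — e.g. {R} leaves P1 open — so {G} is the unique smallest valid adjustment set.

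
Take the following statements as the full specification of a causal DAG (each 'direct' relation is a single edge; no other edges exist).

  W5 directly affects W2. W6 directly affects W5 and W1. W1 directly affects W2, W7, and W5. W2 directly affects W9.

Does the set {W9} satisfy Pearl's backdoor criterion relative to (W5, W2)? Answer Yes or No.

No

Backdoor paths from W5 to W2 (paths whose first edge points into W5):
  P1: W5 <- W6 -> W1 -> W2
  P2: W5 <- W1 -> W2
Condition 1 (no descendant of W5 in the set): FAILS — W9 is a descendant of W5.
Condition 2 (every backdoor path blocked by {W9}):
  P1: open — no interior node is in the conditioning set.
  P2: open — no interior node is in the conditioning set.
{W9} does not satisfy the backdoor criterion.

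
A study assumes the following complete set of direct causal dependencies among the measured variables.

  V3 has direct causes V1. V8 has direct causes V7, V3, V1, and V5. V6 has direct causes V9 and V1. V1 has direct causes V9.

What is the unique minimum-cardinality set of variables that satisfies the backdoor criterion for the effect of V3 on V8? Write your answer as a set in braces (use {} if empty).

Variables eligible for adjustment (non-descendants of V3, excluding V3 and V8): {V1, V5, V6, V7, V9}.
Backdoor paths from V3 to V8:
  P1: V3 <- V1 -> V8
The empty set is not sufficient: P1 (V3 <- V1 -> V8) has no collider blocking it and no conditioned non-collider, so it is open.
Try {V1}:
  P1: blocked at fork node V1 ∈ conditioning set.
{V1} contains no descendant of V3 and blocks every backdoor path.
No other singleton works — e.g. {V9} leaves P1 open — so {V1} is the unique smallest valid adjustment set.

{V1}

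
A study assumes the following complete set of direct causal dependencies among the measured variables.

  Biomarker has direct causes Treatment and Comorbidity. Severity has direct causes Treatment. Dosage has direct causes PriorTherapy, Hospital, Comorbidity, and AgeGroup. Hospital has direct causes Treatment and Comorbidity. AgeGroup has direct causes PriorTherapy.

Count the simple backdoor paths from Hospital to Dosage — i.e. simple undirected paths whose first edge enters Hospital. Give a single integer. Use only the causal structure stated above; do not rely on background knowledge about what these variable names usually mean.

2

A backdoor path from Hospital to Dosage is any simple undirected path whose first edge points into Hospital (i.e. leaves Hospital via a parent).
Parents of Hospital: {Comorbidity, Treatment}.
Enumerating:
  P1: Hospital <- Treatment -> Biomarker <- Comorbidity -> Dosage
  P2: Hospital <- Comorbidity -> Dosage
That exhausts the simple backdoor paths. Count: 2.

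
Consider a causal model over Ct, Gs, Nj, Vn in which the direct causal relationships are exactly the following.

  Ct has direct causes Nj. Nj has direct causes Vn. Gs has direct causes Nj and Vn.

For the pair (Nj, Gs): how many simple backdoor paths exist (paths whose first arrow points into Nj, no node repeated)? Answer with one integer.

1

A backdoor path from Nj to Gs is any simple undirected path whose first edge points into Nj (i.e. leaves Nj via a parent).
Parents of Nj: {Vn}.
Enumerating:
  P1: Nj <- Vn -> Gs
That exhausts the simple backdoor paths. Count: 1.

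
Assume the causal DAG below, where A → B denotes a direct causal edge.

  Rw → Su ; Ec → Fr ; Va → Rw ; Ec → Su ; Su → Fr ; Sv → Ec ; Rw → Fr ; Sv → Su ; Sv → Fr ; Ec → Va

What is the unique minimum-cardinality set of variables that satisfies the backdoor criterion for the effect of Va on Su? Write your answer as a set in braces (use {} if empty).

{Ec}

Variables eligible for adjustment (non-descendants of Va, excluding Va and Su): {Ec, Sv}.
Backdoor paths from Va to Su:
  P1: Va <- Ec <- Sv -> Su
  P2: Va <- Ec <- Sv -> Fr <- Rw -> Su
  P3: Va <- Ec <- Sv -> Fr <- Su
  P4: Va <- Ec -> Su
  P5: Va <- Ec -> Fr <- Sv -> Su
  P6: Va <- Ec -> Fr <- Rw -> Su
  P7: Va <- Ec -> Fr <- Su
The empty set is not sufficient: P1 (Va <- Ec <- Sv -> Su) has no collider blocking it and no conditioned non-collider, so it is open.
Try {Ec}:
  P1: blocked at chain node Ec ∈ conditioning set.
  P2: blocked at chain node Ec ∈ conditioning set.
  P3: blocked at chain node Ec ∈ conditioning set.
  P4: blocked at fork node Ec ∈ conditioning set.
  P5: blocked at fork node Ec ∈ conditioning set.
  P6: blocked at fork node Ec ∈ conditioning set.
  P7: blocked at fork node Ec ∈ conditioning set.
{Ec} contains no descendant of Va and blocks every backdoor path.
No other singleton works — e.g. {Sv} leaves P4 open — so {Ec} is the unique smallest valid adjustment set.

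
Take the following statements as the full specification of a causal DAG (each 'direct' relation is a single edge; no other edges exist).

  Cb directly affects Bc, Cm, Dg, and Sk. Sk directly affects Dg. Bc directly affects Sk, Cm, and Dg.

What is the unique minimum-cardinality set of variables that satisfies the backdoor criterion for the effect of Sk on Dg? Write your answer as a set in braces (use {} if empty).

Variables eligible for adjustment (non-descendants of Sk, excluding Sk and Dg): {Bc, Cb, Cm}.
Backdoor paths from Sk to Dg:
  P1: Sk <- Cb -> Bc -> Dg
  P2: Sk <- Cb -> Cm <- Bc -> Dg
  P3: Sk <- Cb -> Dg
  P4: Sk <- Bc <- Cb -> Dg
  P5: Sk <- Bc -> Cm <- Cb -> Dg
  P6: Sk <- Bc -> Dg
The empty set is not sufficient: P1 (Sk <- Cb -> Bc -> Dg) has no collider blocking it and no conditioned non-collider, so it is open.
Try {Bc, Cb}:
  P1: blocked at fork node Cb ∈ conditioning set.
  P2: blocked at fork node Cb ∈ conditioning set.
  P3: blocked at fork node Cb ∈ conditioning set.
  P4: blocked at chain node Bc ∈ conditioning set.
  P5: blocked at fork node Bc ∈ conditioning set.
  P6: blocked at fork node Bc ∈ conditioning set.
{Bc, Cb} contains no descendant of Sk and blocks every backdoor path.
Every element of {Bc, Cb} is needed (dropping Bc leaves P6 open; dropping Cb leaves P3 open), so no proper subset is valid.
Among all size-2 subsets of the eligible variables, only {Bc, Cb} blocks every backdoor path, so it is the unique smallest valid adjustment set.

{Bc, Cb}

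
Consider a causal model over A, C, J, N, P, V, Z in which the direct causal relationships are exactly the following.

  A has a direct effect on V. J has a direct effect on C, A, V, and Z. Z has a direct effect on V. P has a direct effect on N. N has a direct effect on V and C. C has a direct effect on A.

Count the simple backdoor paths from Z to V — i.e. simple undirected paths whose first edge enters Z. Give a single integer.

A backdoor path from Z to V is any simple undirected path whose first edge points into Z (i.e. leaves Z via a parent).
Parents of Z: {J}.
Enumerating:
  P1: Z <- J -> C <- N -> V
  P2: Z <- J -> C -> A -> V
  P3: Z <- J -> A <- C <- N -> V
  P4: Z <- J -> A -> V
  P5: Z <- J -> V
That exhausts the simple backdoor paths. Count: 5.

5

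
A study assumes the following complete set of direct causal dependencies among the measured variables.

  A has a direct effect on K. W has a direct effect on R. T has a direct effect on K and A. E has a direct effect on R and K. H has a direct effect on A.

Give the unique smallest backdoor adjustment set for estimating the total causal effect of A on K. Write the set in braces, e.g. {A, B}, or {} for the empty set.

Variables eligible for adjustment (non-descendants of A, excluding A and K): {E, H, R, T, W}.
Backdoor paths from A to K:
  P1: A <- T -> K
The empty set is not sufficient: P1 (A <- T -> K) has no collider blocking it and no conditioned non-collider, so it is open.
Try {T}:
  P1: blocked at fork node T ∈ conditioning set.
{T} contains no descendant of A and blocks every backdoor path.
No other singleton works — e.g. {E} leaves P1 open — so {T} is the unique smallest valid adjustment set.

{T}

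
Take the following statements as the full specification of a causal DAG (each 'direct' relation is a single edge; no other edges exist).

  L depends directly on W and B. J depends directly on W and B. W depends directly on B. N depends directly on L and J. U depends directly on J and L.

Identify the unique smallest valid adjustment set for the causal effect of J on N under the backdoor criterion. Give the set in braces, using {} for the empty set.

Variables eligible for adjustment (non-descendants of J, excluding J and N): {B, L, W}.
Backdoor paths from J to N:
  P1: J <- B -> W -> L -> N
  P2: J <- B -> L -> N
  P3: J <- W <- B -> L -> N
  P4: J <- W -> L -> N
The empty set is not sufficient: P1 (J <- B -> W -> L -> N) has no collider blocking it and no conditioned non-collider, so it is open.
Try {L}:
  P1: blocked at chain node L ∈ conditioning set.
  P2: blocked at chain node L ∈ conditioning set.
  P3: blocked at chain node L ∈ conditioning set.
  P4: blocked at chain node L ∈ conditioning set.
{L} contains no descendant of J and blocks every backdoor path.
No other singleton works — e.g. {B} leaves P4 open — so {L} is the unique smallest valid adjustment set.

{L}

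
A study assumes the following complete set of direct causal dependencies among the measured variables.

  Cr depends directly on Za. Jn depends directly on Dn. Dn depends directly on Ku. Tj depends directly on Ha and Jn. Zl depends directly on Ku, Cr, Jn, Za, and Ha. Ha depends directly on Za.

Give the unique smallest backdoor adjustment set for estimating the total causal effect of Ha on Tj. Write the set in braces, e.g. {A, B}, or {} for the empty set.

Variables eligible for adjustment (non-descendants of Ha, excluding Ha and Tj): {Cr, Dn, Jn, Ku, Za}.
Backdoor paths from Ha to Tj:
  P1: Ha <- Za -> Cr -> Zl <- Ku -> Dn -> Jn -> Tj
  P2: Ha <- Za -> Cr -> Zl <- Jn -> Tj
  P3: Ha <- Za -> Zl <- Ku -> Dn -> Jn -> Tj
  P4: Ha <- Za -> Zl <- Jn -> Tj
Each backdoor path contains an unconditioned collider, so every path is already blocked with the empty conditioning set:
  P1: blocked at collider Zl (neither it nor any descendant is in the conditioning set).
  P2: blocked at collider Zl (neither it nor any descendant is in the conditioning set).
  P3: blocked at collider Zl (neither it nor any descendant is in the conditioning set).
  P4: blocked at collider Zl (neither it nor any descendant is in the conditioning set).
The empty set is therefore the unique smallest valid set.

{}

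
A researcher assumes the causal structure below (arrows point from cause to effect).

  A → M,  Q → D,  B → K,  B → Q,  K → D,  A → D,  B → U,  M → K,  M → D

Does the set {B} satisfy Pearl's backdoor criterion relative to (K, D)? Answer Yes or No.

No

Backdoor paths from K to D (paths whose first edge points into K):
  P1: K <- B -> Q -> D
  P2: K <- M <- A -> D
  P3: K <- M -> D
Condition 1 (no descendant of K in the set): holds — descendants of K are {D}; none are in {B}.
Condition 2 (every backdoor path blocked by {B}):
  P1: blocked at fork node B ∈ conditioning set.
  P2: open — no interior node is in the conditioning set.
  P3: open — no interior node is in the conditioning set.
{B} does not satisfy the backdoor criterion.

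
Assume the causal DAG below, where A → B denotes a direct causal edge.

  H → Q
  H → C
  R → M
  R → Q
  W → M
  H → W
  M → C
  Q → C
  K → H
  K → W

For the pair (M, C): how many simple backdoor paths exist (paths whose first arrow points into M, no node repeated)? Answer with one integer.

A backdoor path from M to C is any simple undirected path whose first edge points into M (i.e. leaves M via a parent).
Parents of M: {R, W}.
Enumerating:
  P1: M <- R -> Q <- H -> C
  P2: M <- R -> Q -> C
  P3: M <- W <- K -> H -> Q -> C
  P4: M <- W <- K -> H -> C
  P5: M <- W <- H -> Q -> C
  P6: M <- W <- H -> C
That exhausts the simple backdoor paths. Count: 6.

6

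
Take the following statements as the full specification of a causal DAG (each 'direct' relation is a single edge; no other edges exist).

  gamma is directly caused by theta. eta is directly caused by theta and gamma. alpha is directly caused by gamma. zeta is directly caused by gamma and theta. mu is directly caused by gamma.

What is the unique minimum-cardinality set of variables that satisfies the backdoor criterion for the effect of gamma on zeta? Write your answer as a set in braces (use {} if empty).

{theta}

Variables eligible for adjustment (non-descendants of gamma, excluding gamma and zeta): {theta}.
Backdoor paths from gamma to zeta:
  P1: gamma <- theta -> zeta
The empty set is not sufficient: P1 (gamma <- theta -> zeta) has no collider blocking it and no conditioned non-collider, so it is open.
Try {theta}:
  P1: blocked at fork node theta ∈ conditioning set.
{theta} contains no descendant of gamma and blocks every backdoor path.
{theta} is the unique smallest valid adjustment set.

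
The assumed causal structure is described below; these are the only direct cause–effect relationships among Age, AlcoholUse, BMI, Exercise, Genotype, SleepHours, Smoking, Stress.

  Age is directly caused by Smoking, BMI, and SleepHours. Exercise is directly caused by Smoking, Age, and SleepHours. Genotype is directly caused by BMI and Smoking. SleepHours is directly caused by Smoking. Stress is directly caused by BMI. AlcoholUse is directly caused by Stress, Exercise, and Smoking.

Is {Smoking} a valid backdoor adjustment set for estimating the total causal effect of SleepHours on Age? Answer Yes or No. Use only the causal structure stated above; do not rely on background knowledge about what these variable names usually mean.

Backdoor paths from SleepHours to Age (paths whose first edge points into SleepHours):
  P1: SleepHours <- Smoking -> Genotype <- BMI -> Age
  P2: SleepHours <- Smoking -> Genotype <- BMI -> Stress -> AlcoholUse <- Exercise <- Age
  P3: SleepHours <- Smoking -> Age
  P4: SleepHours <- Smoking -> Exercise <- Age
  P5: SleepHours <- Smoking -> Exercise -> AlcoholUse <- Stress <- BMI -> Age
  P6: SleepHours <- Smoking -> AlcoholUse <- Stress <- BMI -> Age
  P7: SleepHours <- Smoking -> AlcoholUse <- Exercise <- Age
Condition 1 (no descendant of SleepHours in the set): holds — descendants of SleepHours are {Age, AlcoholUse, Exercise}; none are in {Smoking}.
Condition 2 (every backdoor path blocked by {Smoking}):
  P1: blocked at fork node Smoking ∈ conditioning set.
  P2: blocked at fork node Smoking ∈ conditioning set.
  P3: blocked at fork node Smoking ∈ conditioning set.
  P4: blocked at fork node Smoking ∈ conditioning set.
  P5: blocked at fork node Smoking ∈ conditioning set.
  P6: blocked at fork node Smoking ∈ conditioning set.
  P7: blocked at fork node Smoking ∈ conditioning set.
{Smoking} satisfies the backdoor criterion.

Yes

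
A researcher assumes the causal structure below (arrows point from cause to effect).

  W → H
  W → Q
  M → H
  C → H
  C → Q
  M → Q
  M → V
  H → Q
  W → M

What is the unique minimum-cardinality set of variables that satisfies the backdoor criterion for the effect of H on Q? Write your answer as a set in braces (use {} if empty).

{C, M, W}

Variables eligible for adjustment (non-descendants of H, excluding H and Q): {C, M, V, W}.
Backdoor paths from H to Q:
  P1: H <- C -> Q
  P2: H <- W -> M -> Q
  P3: H <- W -> Q
  P4: H <- M <- W -> Q
  P5: H <- M -> Q
The empty set is not sufficient: P1 (H <- C -> Q) has no collider blocking it and no conditioned non-collider, so it is open.
Try {C, M, W}:
  P1: blocked at fork node C ∈ conditioning set.
  P2: blocked at fork node W ∈ conditioning set.
  P3: blocked at fork node W ∈ conditioning set.
  P4: blocked at chain node M ∈ conditioning set.
  P5: blocked at fork node M ∈ conditioning set.
{C, M, W} contains no descendant of H and blocks every backdoor path.
Every element of {C, M, W} is needed (dropping C leaves P1 open; dropping M leaves P5 open; dropping W leaves P3 open), so no proper subset is valid.
Among all size-3 subsets of the eligible variables, only {C, M, W} blocks every backdoor path, so it is the unique smallest valid adjustment set.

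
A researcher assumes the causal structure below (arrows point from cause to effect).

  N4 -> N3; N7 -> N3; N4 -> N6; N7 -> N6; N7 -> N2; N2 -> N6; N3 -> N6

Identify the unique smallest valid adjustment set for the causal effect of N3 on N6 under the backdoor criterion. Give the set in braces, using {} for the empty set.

Variables eligible for adjustment (non-descendants of N3, excluding N3 and N6): {N2, N4, N7}.
Backdoor paths from N3 to N6:
  P1: N3 <- N4 -> N6
  P2: N3 <- N7 -> N2 -> N6
  P3: N3 <- N7 -> N6
The empty set is not sufficient: P1 (N3 <- N4 -> N6) has no collider blocking it and no conditioned non-collider, so it is open.
Try {N4, N7}:
  P1: blocked at fork node N4 ∈ conditioning set.
  P2: blocked at fork node N7 ∈ conditioning set.
  P3: blocked at fork node N7 ∈ conditioning set.
{N4, N7} contains no descendant of N3 and blocks every backdoor path.
Every element of {N4, N7} is needed (dropping N4 leaves P1 open; dropping N7 leaves P2 open), so no proper subset is valid.
Among all size-2 subsets of the eligible variables, only {N4, N7} blocks every backdoor path, so it is the unique smallest valid adjustment set.

{N4, N7}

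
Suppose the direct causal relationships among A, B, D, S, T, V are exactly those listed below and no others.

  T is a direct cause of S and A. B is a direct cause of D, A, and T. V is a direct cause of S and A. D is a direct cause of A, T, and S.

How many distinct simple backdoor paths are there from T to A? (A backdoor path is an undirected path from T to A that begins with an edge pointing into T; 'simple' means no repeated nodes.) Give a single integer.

A backdoor path from T to A is any simple undirected path whose first edge points into T (i.e. leaves T via a parent).
Parents of T: {B, D}.
Enumerating:
  P1: T <- B -> D -> S <- V -> A
  P2: T <- B -> D -> A
  P3: T <- B -> A
  P4: T <- D <- B -> A
  P5: T <- D -> S <- V -> A
  P6: T <- D -> A
That exhausts the simple backdoor paths. Count: 6.

6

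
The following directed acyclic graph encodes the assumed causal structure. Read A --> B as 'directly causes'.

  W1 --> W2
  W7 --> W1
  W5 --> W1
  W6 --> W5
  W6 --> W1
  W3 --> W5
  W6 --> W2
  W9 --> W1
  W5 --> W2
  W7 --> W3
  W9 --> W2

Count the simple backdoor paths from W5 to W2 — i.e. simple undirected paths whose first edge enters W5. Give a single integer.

6

A backdoor path from W5 to W2 is any simple undirected path whose first edge points into W5 (i.e. leaves W5 via a parent).
Parents of W5: {W3, W6}.
Enumerating:
  P1: W5 <- W3 <- W7 -> W1 <- W6 -> W2
  P2: W5 <- W3 <- W7 -> W1 <- W9 -> W2
  P3: W5 <- W3 <- W7 -> W1 -> W2
  P4: W5 <- W6 -> W1 <- W9 -> W2
  P5: W5 <- W6 -> W1 -> W2
  P6: W5 <- W6 -> W2
That exhausts the simple backdoor paths. Count: 6.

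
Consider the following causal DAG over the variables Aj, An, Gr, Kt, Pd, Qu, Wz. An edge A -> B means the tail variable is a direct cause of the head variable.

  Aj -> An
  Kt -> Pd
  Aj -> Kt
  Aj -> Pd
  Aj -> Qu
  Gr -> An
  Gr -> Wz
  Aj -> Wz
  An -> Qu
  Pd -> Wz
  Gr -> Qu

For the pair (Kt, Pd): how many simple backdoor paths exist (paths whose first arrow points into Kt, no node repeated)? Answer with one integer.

6

A backdoor path from Kt to Pd is any simple undirected path whose first edge points into Kt (i.e. leaves Kt via a parent).
Parents of Kt: {Aj}.
Enumerating:
  P1: Kt <- Aj -> An <- Gr -> Wz <- Pd
  P2: Kt <- Aj -> An -> Qu <- Gr -> Wz <- Pd
  P3: Kt <- Aj -> Pd
  P4: Kt <- Aj -> Wz <- Pd
  P5: Kt <- Aj -> Qu <- Gr -> Wz <- Pd
  P6: Kt <- Aj -> Qu <- An <- Gr -> Wz <- Pd
That exhausts the simple backdoor paths. Count: 6.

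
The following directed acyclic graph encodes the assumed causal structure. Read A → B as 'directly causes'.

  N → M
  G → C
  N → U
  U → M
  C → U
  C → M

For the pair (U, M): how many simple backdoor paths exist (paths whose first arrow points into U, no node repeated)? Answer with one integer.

2

A backdoor path from U to M is any simple undirected path whose first edge points into U (i.e. leaves U via a parent).
Parents of U: {C, N}.
Enumerating:
  P1: U <- N -> M
  P2: U <- C -> M
That exhausts the simple backdoor paths. Count: 2.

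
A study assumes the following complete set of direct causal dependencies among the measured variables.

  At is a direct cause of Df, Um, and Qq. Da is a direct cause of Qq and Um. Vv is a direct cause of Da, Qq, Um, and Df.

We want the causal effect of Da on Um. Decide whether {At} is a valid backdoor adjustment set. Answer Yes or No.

No

Backdoor paths from Da to Um (paths whose first edge points into Da):
  P1: Da <- Vv -> Qq <- At -> Um
  P2: Da <- Vv -> Um
  P3: Da <- Vv -> Df <- At -> Um
Condition 1 (no descendant of Da in the set): holds — descendants of Da are {Qq, Um}; none are in {At}.
Condition 2 (every backdoor path blocked by {At}):
  P1: blocked at collider Qq (neither it nor any descendant is in the conditioning set).
  P2: open — no interior node is in the conditioning set.
  P3: blocked at collider Df (neither it nor any descendant is in the conditioning set).
{At} does not satisfy the backdoor criterion.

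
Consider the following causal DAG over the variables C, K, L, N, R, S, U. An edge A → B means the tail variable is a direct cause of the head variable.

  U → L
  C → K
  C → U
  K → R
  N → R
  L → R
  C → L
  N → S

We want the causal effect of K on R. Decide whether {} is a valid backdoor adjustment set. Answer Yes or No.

No

Backdoor paths from K to R (paths whose first edge points into K):
  P1: K <- C -> U -> L -> R
  P2: K <- C -> L -> R
Condition 1 (no descendant of K in the set): holds — descendants of K are {R}; none are in {}.
Condition 2 (every backdoor path blocked by {}):
  P1: open — no interior node is in the conditioning set.
  P2: open — no interior node is in the conditioning set.
{} does not satisfy the backdoor criterion.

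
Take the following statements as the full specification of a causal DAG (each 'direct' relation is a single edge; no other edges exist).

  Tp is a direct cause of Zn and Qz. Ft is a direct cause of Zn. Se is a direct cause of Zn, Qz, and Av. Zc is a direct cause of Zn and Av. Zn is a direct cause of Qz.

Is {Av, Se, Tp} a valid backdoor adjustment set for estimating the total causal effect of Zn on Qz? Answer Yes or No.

Yes

Backdoor paths from Zn to Qz (paths whose first edge points into Zn):
  P1: Zn <- Tp -> Qz
  P2: Zn <- Se -> Qz
  P3: Zn <- Zc -> Av <- Se -> Qz
Condition 1 (no descendant of Zn in the set): holds — descendants of Zn are {Qz}; none are in {Av, Se, Tp}.
Condition 2 (every backdoor path blocked by {Av, Se, Tp}):
  P1: blocked at fork node Tp ∈ conditioning set.
  P2: blocked at fork node Se ∈ conditioning set.
  P3: blocked at fork node Se ∈ conditioning set.
{Av, Se, Tp} satisfies the backdoor criterion.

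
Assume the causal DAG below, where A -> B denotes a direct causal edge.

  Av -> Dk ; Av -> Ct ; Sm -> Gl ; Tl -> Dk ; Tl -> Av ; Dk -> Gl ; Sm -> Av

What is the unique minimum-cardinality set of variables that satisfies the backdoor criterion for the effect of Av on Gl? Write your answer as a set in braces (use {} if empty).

{Sm, Tl}

Variables eligible for adjustment (non-descendants of Av, excluding Av and Gl): {Sm, Tl}.
Backdoor paths from Av to Gl:
  P1: Av <- Tl -> Dk -> Gl
  P2: Av <- Sm -> Gl
The empty set is not sufficient: P1 (Av <- Tl -> Dk -> Gl) has no collider blocking it and no conditioned non-collider, so it is open.
Try {Sm, Tl}:
  P1: blocked at fork node Tl ∈ conditioning set.
  P2: blocked at fork node Sm ∈ conditioning set.
{Sm, Tl} contains no descendant of Av and blocks every backdoor path.
Every element of {Sm, Tl} is needed (dropping Sm leaves P2 open; dropping Tl leaves P1 open), so no proper subset is valid.
Among all size-2 subsets of the eligible variables, only {Sm, Tl} blocks every backdoor path, so it is the unique smallest valid adjustment set.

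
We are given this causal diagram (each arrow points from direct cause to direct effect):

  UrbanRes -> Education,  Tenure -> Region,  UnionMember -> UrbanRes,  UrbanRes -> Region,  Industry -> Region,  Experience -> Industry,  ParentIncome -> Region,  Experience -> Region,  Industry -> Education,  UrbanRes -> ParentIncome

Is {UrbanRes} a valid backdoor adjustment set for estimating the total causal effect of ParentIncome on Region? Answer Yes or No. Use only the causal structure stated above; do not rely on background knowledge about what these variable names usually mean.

Backdoor paths from ParentIncome to Region (paths whose first edge points into ParentIncome):
  P1: ParentIncome <- UrbanRes -> Education <- Industry <- Experience -> Region
  P2: ParentIncome <- UrbanRes -> Education <- Industry -> Region
  P3: ParentIncome <- UrbanRes -> Region
Condition 1 (no descendant of ParentIncome in the set): holds — descendants of ParentIncome are {Region}; none are in {UrbanRes}.
Condition 2 (every backdoor path blocked by {UrbanRes}):
  P1: blocked at fork node UrbanRes ∈ conditioning set.
  P2: blocked at fork node UrbanRes ∈ conditioning set.
  P3: blocked at fork node UrbanRes ∈ conditioning set.
{UrbanRes} satisfies the backdoor criterion.

Yes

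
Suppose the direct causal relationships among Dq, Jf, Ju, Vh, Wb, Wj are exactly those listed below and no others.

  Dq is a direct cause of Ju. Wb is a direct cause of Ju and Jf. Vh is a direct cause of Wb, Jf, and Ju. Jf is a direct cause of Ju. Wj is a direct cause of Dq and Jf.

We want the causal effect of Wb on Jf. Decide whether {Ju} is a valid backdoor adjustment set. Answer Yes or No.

Backdoor paths from Wb to Jf (paths whose first edge points into Wb):
  P1: Wb <- Vh -> Jf
  P2: Wb <- Vh -> Ju <- Dq <- Wj -> Jf
  P3: Wb <- Vh -> Ju <- Jf
Condition 1 (no descendant of Wb in the set): FAILS — Ju is a descendant of Wb.
Condition 2 (every backdoor path blocked by {Ju}):
  P1: open — no interior node is in the conditioning set.
  P2: open — collider(s) Ju are conditioned on (or have a conditioned descendant) and no non-collider on the path is in the set.
  P3: open — collider(s) Ju are conditioned on (or have a conditioned descendant) and no non-collider on the path is in the set.
{Ju} does not satisfy the backdoor criterion.

No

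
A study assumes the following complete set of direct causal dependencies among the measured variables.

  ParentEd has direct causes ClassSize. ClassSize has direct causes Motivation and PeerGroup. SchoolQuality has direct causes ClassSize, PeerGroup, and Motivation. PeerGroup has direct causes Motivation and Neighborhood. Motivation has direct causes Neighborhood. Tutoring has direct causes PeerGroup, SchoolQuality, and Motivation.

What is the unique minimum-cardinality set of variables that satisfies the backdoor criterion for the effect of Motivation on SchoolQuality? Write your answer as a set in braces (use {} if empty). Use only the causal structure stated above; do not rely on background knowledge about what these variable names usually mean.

Variables eligible for adjustment (non-descendants of Motivation, excluding Motivation and SchoolQuality): {Neighborhood}.
Backdoor paths from Motivation to SchoolQuality:
  P1: Motivation <- Neighborhood -> PeerGroup -> ClassSize -> SchoolQuality
  P2: Motivation <- Neighborhood -> PeerGroup -> SchoolQuality
  P3: Motivation <- Neighborhood -> PeerGroup -> Tutoring <- SchoolQuality
The empty set is not sufficient: P1 (Motivation <- Neighborhood -> PeerGroup -> ClassSize -> SchoolQuality) has no collider blocking it and no conditioned non-collider, so it is open.
Try {Neighborhood}:
  P1: blocked at fork node Neighborhood ∈ conditioning set.
  P2: blocked at fork node Neighborhood ∈ conditioning set.
  P3: blocked at fork node Neighborhood ∈ conditioning set.
{Neighborhood} contains no descendant of Motivation and blocks every backdoor path.
{Neighborhood} is the unique smallest valid adjustment set.

{Neighborhood}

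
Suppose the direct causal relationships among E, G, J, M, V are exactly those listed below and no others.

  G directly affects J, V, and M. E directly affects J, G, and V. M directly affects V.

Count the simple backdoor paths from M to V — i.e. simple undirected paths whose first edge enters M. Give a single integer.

A backdoor path from M to V is any simple undirected path whose first edge points into M (i.e. leaves M via a parent).
Parents of M: {G}.
Enumerating:
  P1: M <- G <- E -> V
  P2: M <- G -> V
  P3: M <- G -> J <- E -> V
That exhausts the simple backdoor paths. Count: 3.

3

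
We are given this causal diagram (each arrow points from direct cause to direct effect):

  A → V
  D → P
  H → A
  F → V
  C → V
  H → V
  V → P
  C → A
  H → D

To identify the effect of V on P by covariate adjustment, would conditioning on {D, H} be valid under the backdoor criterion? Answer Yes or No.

Backdoor paths from V to P (paths whose first edge points into V):
  P1: V <- C -> A <- H -> D -> P
  P2: V <- H -> D -> P
  P3: V <- A <- H -> D -> P
Condition 1 (no descendant of V in the set): holds — descendants of V are {P}; none are in {D, H}.
Condition 2 (every backdoor path blocked by {D, H}):
  P1: blocked at collider A (neither it nor any descendant is in the conditioning set).
  P2: blocked at fork node H ∈ conditioning set.
  P3: blocked at fork node H ∈ conditioning set.
{D, H} satisfies the backdoor criterion.

Yes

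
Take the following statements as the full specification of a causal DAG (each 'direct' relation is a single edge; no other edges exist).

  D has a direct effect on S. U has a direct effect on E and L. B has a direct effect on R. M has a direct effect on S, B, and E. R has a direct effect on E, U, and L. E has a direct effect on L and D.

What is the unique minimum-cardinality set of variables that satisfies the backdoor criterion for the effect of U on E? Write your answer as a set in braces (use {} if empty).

Variables eligible for adjustment (non-descendants of U, excluding U and E): {B, M, R}.
Backdoor paths from U to E:
  P1: U <- R <- B <- M -> E
  P2: U <- R <- B <- M -> S <- D <- E
  P3: U <- R -> E
  P4: U <- R -> L <- E
The empty set is not sufficient: P1 (U <- R <- B <- M -> E) has no collider blocking it and no conditioned non-collider, so it is open.
Try {R}:
  P1: blocked at chain node R ∈ conditioning set.
  P2: blocked at chain node R ∈ conditioning set.
  P3: blocked at fork node R ∈ conditioning set.
  P4: blocked at fork node R ∈ conditioning set.
{R} contains no descendant of U and blocks every backdoor path.
No other singleton works — e.g. {M} leaves P3 open — so {R} is the unique smallest valid adjustment set.

{R}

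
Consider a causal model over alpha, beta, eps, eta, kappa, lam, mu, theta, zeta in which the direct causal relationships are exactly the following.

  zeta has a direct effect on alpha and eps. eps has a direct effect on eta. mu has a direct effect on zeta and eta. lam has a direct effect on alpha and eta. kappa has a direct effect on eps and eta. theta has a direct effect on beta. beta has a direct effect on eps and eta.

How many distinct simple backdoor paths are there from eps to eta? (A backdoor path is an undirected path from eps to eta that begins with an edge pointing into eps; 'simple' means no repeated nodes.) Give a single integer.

4

A backdoor path from eps to eta is any simple undirected path whose first edge points into eps (i.e. leaves eps via a parent).
Parents of eps: {beta, kappa, zeta}.
Enumerating:
  P1: eps <- beta -> eta
  P2: eps <- kappa -> eta
  P3: eps <- zeta <- mu -> eta
  P4: eps <- zeta -> alpha <- lam -> eta
That exhausts the simple backdoor paths. Count: 4.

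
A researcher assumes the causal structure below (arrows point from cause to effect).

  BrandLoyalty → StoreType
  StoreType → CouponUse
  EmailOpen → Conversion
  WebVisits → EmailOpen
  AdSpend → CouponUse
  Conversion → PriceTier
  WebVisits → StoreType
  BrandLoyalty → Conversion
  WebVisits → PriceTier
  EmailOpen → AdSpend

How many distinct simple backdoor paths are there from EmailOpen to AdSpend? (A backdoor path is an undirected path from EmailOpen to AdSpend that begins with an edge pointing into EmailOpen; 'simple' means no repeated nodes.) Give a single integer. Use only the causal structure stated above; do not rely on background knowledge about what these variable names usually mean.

A backdoor path from EmailOpen to AdSpend is any simple undirected path whose first edge points into EmailOpen (i.e. leaves EmailOpen via a parent).
Parents of EmailOpen: {WebVisits}.
Enumerating:
  P1: EmailOpen <- WebVisits -> StoreType -> CouponUse <- AdSpend
  P2: EmailOpen <- WebVisits -> PriceTier <- Conversion <- BrandLoyalty -> StoreType -> CouponUse <- AdSpend
That exhausts the simple backdoor paths. Count: 2.

2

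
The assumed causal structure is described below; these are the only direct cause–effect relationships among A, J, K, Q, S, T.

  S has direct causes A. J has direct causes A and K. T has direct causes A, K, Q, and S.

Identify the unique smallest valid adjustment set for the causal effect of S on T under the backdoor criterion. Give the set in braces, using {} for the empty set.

Variables eligible for adjustment (non-descendants of S, excluding S and T): {A, J, K, Q}.
Backdoor paths from S to T:
  P1: S <- A -> J <- K -> T
  P2: S <- A -> T
The empty set is not sufficient: P2 (S <- A -> T) has no collider blocking it and no conditioned non-collider, so it is open.
Try {A}:
  P1: blocked at fork node A ∈ conditioning set.
  P2: blocked at fork node A ∈ conditioning set.
{A} contains no descendant of S and blocks every backdoor path.
No other singleton works — e.g. {K} leaves P2 open — so {A} is the unique smallest valid adjustment set.

{A}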